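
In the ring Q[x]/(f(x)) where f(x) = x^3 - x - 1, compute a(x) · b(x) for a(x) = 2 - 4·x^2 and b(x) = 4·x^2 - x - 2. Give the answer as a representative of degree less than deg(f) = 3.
First multiply in Q[x] without reducing: a · b = -16·x^4 + 4·x^3 + 16·x^2 - 2·x - 4. Now divide by f(x) = x^3 - x - 1, eliminating the leading term at each step:
  leading term -16·x^4: subtract (-16·x)·f(x) = -16·x^4 + 16·x^2 + 16·x, leaving 4·x^3 - 18·x - 4
  leading term 4·x^3: subtract (4)·f(x) = 4·x^3 - 4·x - 4, leaving -14·x
The degree is now < 3, so this is the remainder. Hence a · b ≡ -14·x in Q[x]/(f).

Final answer: a · b ≡ -14·x (mod f(x))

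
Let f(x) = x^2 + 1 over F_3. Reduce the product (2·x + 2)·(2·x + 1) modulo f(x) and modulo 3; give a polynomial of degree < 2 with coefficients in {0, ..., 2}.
a · b ≡ 1 (mod f(x))

Multiply as integer polynomials: a · b = 4·x^2 + 6·x + 2. Reducing coefficients mod 3: a · b ≡ x^2 + 2. Now divide by f(x) = x^2 + 1 in F_3[x], eliminating the leading term at each step:
  leading term x^2: subtract (1)·f(x) = x^2 + 1, leaving 1 (coefficients mod 3)
The degree is now < 2, so this is the remainder. Hence a · b ≡ 1 in F_3[x]/(f).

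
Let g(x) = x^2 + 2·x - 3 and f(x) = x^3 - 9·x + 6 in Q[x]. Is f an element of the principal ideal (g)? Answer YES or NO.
NO

In Q[x] the ideal (g) consists of all multiples of g, so f ∈ (g) iff g | f, i.e. iff the remainder of f on division by g is 0. Divide f by g (g is monic, so eliminate the leading term of the running remainder at each step):
  leading term x^3: subtract (x)·g(x) = x^3 + 2·x^2 - 3·x, leaving -2·x^2 - 6·x + 6
  leading term -2·x^2: subtract (-2)·g(x) = -2·x^2 - 4·x + 6, leaving -2·x
The remainder r(x) = -2·x ≠ 0 (and deg r < deg g), so g ∤ f, i.e. f ∉ (g).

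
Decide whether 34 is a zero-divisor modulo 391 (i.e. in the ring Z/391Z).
gcd(34, 391) = 17 > 1, so 34 is not a unit in Z/391Z. In Z/nZ every nonzero non-unit is a zero-divisor: explicitly, take b = 391/gcd = 23 ≠ 0 (mod 391); then 34·23 = 782 = 2·391, i.e. 34·23 ≡ 0 (mod 391). So 34 is a zero-divisor.

Final answer: YES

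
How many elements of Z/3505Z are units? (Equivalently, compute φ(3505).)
An element a ∈ Z/3505Z is a unit iff gcd(a, 3505) = 1, so the number of units is φ(3505). φ is multiplicative, with φ(p^e) = p^e − p^(e−1). Factorise 3505 = 5 · 701. Then
  φ(3505) = (5 − 1) · (701 − 1) = 4 · 700 = 2800.

Final answer: Z/3505Z has φ(3505) = 2800 units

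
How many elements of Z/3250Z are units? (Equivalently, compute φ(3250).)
Z/3250Z has φ(3250) = 1200 units

An element a ∈ Z/3250Z is a unit iff gcd(a, 3250) = 1, so the number of units is φ(3250). φ is multiplicative, with φ(p^e) = p^e − p^(e−1). Factorise 3250 = 2 · 5^3 · 13. Then
  φ(3250) = (2 − 1) · (5^3 − 5^2) · (13 − 1) = 1 · 100 · 12 = 1200.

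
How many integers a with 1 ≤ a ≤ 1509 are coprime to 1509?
The number of a ∈ {1, ..., 1509} with gcd(a, 1509) = 1 is by definition Euler's totient φ(1509). φ is multiplicative, with φ(p^e) = p^e − p^(e−1). Factorise 1509 = 3 · 503. Then
  φ(1509) = (3 − 1) · (503 − 1) = 2 · 502 = 1004.
So there are 1004 such integers.

Final answer: 1004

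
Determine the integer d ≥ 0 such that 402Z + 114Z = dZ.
(402, 114) = (6); d = 6

In the PID Z, (a, b) is generated by gcd(a, b). Compute gcd(402, 114) with the extended Euclidean algorithm, tracking rows (r, s, t) with s·402 + t·114 = r:
  row A: (402, 1, 0)   [1·402 + 0·114 = 402]
  row B: (114, 0, 1)   [0·402 + 1·114 = 114]
  402 = 3·114 + 60   → row C = row A − 3·row B = (60, 1, −3)   [check: 1·402 − 3·114 = 60]
  114 = 1·60 + 54   → row D = row B − 1·row C = (54, −1, 4)   [check: −1·402 + 4·114 = 54]
  60 = 1·54 + 6   → row E = row C − 1·row D = (6, 2, −7)   [check: 2·402 − 7·114 = 6]
  54 = 9·6 + 0   → remainder 0, stop. gcd = 6 (last nonzero row E).
So gcd(402, 114) = 6, with Bézout identity 2·402 − 7·114 = 6. Containment (⊇): the Bézout identity exhibits 6 as an element of (402, 114), giving (6) ⊆ (402, 114). Containment (⊆): since 6 | 402 and 6 | 114 (402 = 6·67, 114 = 6·19), every Z-linear combination of 402 and 114 is divisible by 6, so (402, 114) ⊆ (6). Therefore (402, 114) = (6), d = 6.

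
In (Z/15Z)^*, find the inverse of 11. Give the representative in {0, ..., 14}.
Apply the extended Euclidean algorithm to (15, 11), tracking rows (r, s, t) with s·15 + t·11 = r. Each division r_prev = q·r_cur + r_new produces the new row as (previous row) − q·(current row):
  row A: (15, 1, 0)   [1·15 + 0·11 = 15]
  row B: (11, 0, 1)   [0·15 + 1·11 = 11]
  15 = 1·11 + 4   → row C = row A − 1·row B = (4, 1, −1)   [check: 1·15 − 1·11 = 4]
  11 = 2·4 + 3   → row D = row B − 2·row C = (3, −2, 3)   [check: −2·15 + 3·11 = 3]
  4 = 1·3 + 1   → row E = row C − 1·row D = (1, 3, −4)   [check: 3·15 − 4·11 = 1]
  3 = 3·1 + 0   → remainder 0, stop. gcd = 1 (last nonzero row E).
The gcd is 1, so 11 is invertible mod 15. The last nonzero row gives 3·15 − 4·11 = 1, so t = −4. So 11^(−1) ≡ −4 ≡ 11 (mod 15). Verify: 11 · 11 = 121 ≡ 1 (mod 15). ✓

Final answer: 11^(−1) ≡ 11 (mod 15)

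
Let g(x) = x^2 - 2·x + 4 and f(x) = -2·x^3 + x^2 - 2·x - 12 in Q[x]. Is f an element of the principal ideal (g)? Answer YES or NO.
In Q[x] the ideal (g) consists of all multiples of g, so f ∈ (g) iff g | f, i.e. iff the remainder of f on division by g is 0. Divide f by g (g is monic, so eliminate the leading term of the running remainder at each step):
  leading term -2·x^3: subtract (-2·x)·g(x) = -2·x^3 + 4·x^2 - 8·x, leaving -3·x^2 + 6·x - 12
  leading term -3·x^2: subtract (-3)·g(x) = -3·x^2 + 6·x - 12, leaving 0
The remainder is 0, so f(x) = g(x) · h(x) with h(x) = -2·x - 3. Hence g | f, i.e. f ∈ (g).

Final answer: YES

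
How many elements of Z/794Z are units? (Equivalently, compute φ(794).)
An element a ∈ Z/794Z is a unit iff gcd(a, 794) = 1, so the number of units is φ(794). φ is multiplicative, with φ(p^e) = p^e − p^(e−1). Factorise 794 = 2 · 397. Then
  φ(794) = (2 − 1) · (397 − 1) = 1 · 396 = 396.

Final answer: Z/794Z has φ(794) = 396 units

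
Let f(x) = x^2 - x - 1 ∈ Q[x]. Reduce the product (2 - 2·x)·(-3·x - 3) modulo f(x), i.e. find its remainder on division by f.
First multiply in Q[x] without reducing: a · b = 6·x^2 - 6. Now divide by f(x) = x^2 - x - 1, eliminating the leading term at each step:
  leading term 6·x^2: subtract (6)·f(x) = 6·x^2 - 6·x - 6, leaving 6·x
The degree is now < 2, so this is the remainder. Hence a · b ≡ 6·x in Q[x]/(f).

Final answer: a · b ≡ 6·x (mod f(x))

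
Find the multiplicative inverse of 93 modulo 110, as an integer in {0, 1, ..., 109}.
Apply the extended Euclidean algorithm to (110, 93), tracking rows (r, s, t) with s·110 + t·93 = r. Each division r_prev = q·r_cur + r_new produces the new row as (previous row) − q·(current row):
  row A: (110, 1, 0)   [1·110 + 0·93 = 110]
  row B: (93, 0, 1)   [0·110 + 1·93 = 93]
  110 = 1·93 + 17   → row C = row A − 1·row B = (17, 1, −1)   [check: 1·110 − 1·93 = 17]
  93 = 5·17 + 8   → row D = row B − 5·row C = (8, −5, 6)   [check: −5·110 + 6·93 = 8]
  17 = 2·8 + 1   → row E = row C − 2·row D = (1, 11, −13)   [check: 11·110 − 13·93 = 1]
  8 = 8·1 + 0   → remainder 0, stop. gcd = 1 (last nonzero row E).
The gcd is 1, so 93 is invertible mod 110. The last nonzero row gives 11·110 − 13·93 = 1, so t = −13. So 93^(−1) ≡ −13 ≡ 97 (mod 110). Verify: 93 · 97 = 9021 ≡ 1 (mod 110). ✓

Final answer: 93^(−1) ≡ 97 (mod 110)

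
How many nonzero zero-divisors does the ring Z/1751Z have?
Z/1751Z has 118 nonzero zero-divisors

In Z/1751Z each nonzero element is either a unit (gcd with 1751 is 1) or a zero-divisor (gcd > 1). The number of units is φ(1751): factorise 1751 = 17 · 103, so φ(1751) = (17 − 1) · (103 − 1) = 16 · 102 = 1632. The nonzero elements number 1751 − 1 = 1750. Hence the nonzero zero-divisors number 1750 − 1632 = 118.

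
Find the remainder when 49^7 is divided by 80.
Use repeated squaring. Binary(7) = 111. Walk through the bits of the exponent 7 left-to-right: at each bit after the leading one, square the running value, then multiply by 49 if the bit is 1 (always reducing mod 80):
  bit 1 = 1 (leading): start with 49.
  bit 2 = 1: square 49^2 = 2401 ≡ 1; bit is 1, so multiply 1·49 = 49 (mod 80).
  bit 3 = 1: square 49^2 = 2401 ≡ 1; bit is 1, so multiply 1·49 = 49 (mod 80).
Final value: 49^7 ≡ 49 (mod 80).

Final answer: 49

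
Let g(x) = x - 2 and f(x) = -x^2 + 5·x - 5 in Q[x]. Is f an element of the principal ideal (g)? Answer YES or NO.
NO

In Q[x] the ideal (g) consists of all multiples of g, so f ∈ (g) iff g | f, i.e. iff the remainder of f on division by g is 0. Divide f by g (g is monic, so eliminate the leading term of the running remainder at each step):
  leading term -x^2: subtract (-x)·g(x) = -x^2 + 2·x, leaving 3·x - 5
  leading term 3·x: subtract (3)·g(x) = 3·x - 6, leaving 1
The remainder r(x) = 1 ≠ 0 (and deg r < deg g), so g ∤ f, i.e. f ∉ (g).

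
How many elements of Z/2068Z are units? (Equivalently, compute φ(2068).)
Z/2068Z has φ(2068) = 920 units

An element a ∈ Z/2068Z is a unit iff gcd(a, 2068) = 1, so the number of units is φ(2068). φ is multiplicative, with φ(p^e) = p^e − p^(e−1). Factorise 2068 = 2^2 · 11 · 47. Then
  φ(2068) = (2^2 − 2^1) · (11 − 1) · (47 − 1) = 2 · 10 · 46 = 920.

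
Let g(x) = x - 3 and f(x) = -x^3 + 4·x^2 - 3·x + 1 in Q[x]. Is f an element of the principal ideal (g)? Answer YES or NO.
In Q[x] the ideal (g) consists of all multiples of g, so f ∈ (g) iff g | f, i.e. iff the remainder of f on division by g is 0. Divide f by g (g is monic, so eliminate the leading term of the running remainder at each step):
  leading term -x^3: subtract (-x^2)·g(x) = -x^3 + 3·x^2, leaving x^2 - 3·x + 1
  leading term x^2: subtract (x)·g(x) = x^2 - 3·x, leaving 1
The remainder r(x) = 1 ≠ 0 (and deg r < deg g), so g ∤ f, i.e. f ∉ (g).

Final answer: NO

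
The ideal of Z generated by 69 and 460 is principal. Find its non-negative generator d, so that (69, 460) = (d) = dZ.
(69, 460) = (23); d = 23

In the PID Z, (a, b) is generated by gcd(a, b). Compute gcd(460, 69) with the extended Euclidean algorithm, tracking rows (r, s, t) with s·460 + t·69 = r:
  row A: (460, 1, 0)   [1·460 + 0·69 = 460]
  row B: (69, 0, 1)   [0·460 + 1·69 = 69]
  460 = 6·69 + 46   → row C = row A − 6·row B = (46, 1, −6)   [check: 1·460 − 6·69 = 46]
  69 = 1·46 + 23   → row D = row B − 1·row C = (23, −1, 7)   [check: −1·460 + 7·69 = 23]
  46 = 2·23 + 0   → remainder 0, stop. gcd = 23 (last nonzero row D).
So gcd(69, 460) = 23, with Bézout identity −1·460 + 7·69 = 23. Containment (⊇): the Bézout identity exhibits 23 as an element of (69, 460), giving (23) ⊆ (69, 460). Containment (⊆): since 23 | 69 and 23 | 460 (69 = 23·3, 460 = 23·20), every Z-linear combination of 69 and 460 is divisible by 23, so (69, 460) ⊆ (23). Therefore (69, 460) = (23), d = 23.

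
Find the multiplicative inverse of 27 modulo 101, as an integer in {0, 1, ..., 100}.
27^(−1) ≡ 15 (mod 101)

Apply the extended Euclidean algorithm to (101, 27), tracking rows (r, s, t) with s·101 + t·27 = r. Each division r_prev = q·r_cur + r_new produces the new row as (previous row) − q·(current row):
  row A: (101, 1, 0)   [1·101 + 0·27 = 101]
  row B: (27, 0, 1)   [0·101 + 1·27 = 27]
  101 = 3·27 + 20   → row C = row A − 3·row B = (20, 1, −3)   [check: 1·101 − 3·27 = 20]
  27 = 1·20 + 7   → row D = row B − 1·row C = (7, −1, 4)   [check: −1·101 + 4·27 = 7]
  20 = 2·7 + 6   → row E = row C − 2·row D = (6, 3, −11)   [check: 3·101 − 11·27 = 6]
  7 = 1·6 + 1   → row F = row D − 1·row E = (1, −4, 15)   [check: −4·101 + 15·27 = 1]
  6 = 6·1 + 0   → remainder 0, stop. gcd = 1 (last nonzero row F).
The gcd is 1, so 27 is invertible mod 101. The last nonzero row gives −4·101 + 15·27 = 1, so t = 15. So 27^(−1) ≡ 15 (mod 101). Verify: 27 · 15 = 405 ≡ 1 (mod 101). ✓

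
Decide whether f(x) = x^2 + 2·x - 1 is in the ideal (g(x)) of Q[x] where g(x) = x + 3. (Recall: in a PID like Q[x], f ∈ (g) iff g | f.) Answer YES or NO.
In Q[x] the ideal (g) consists of all multiples of g, so f ∈ (g) iff g | f, i.e. iff the remainder of f on division by g is 0. Divide f by g (g is monic, so eliminate the leading term of the running remainder at each step):
  leading term x^2: subtract (x)·g(x) = x^2 + 3·x, leaving -x - 1
  leading term -x: subtract (-1)·g(x) = -x - 3, leaving 2
The remainder r(x) = 2 ≠ 0 (and deg r < deg g), so g ∤ f, i.e. f ∉ (g).

Final answer: NO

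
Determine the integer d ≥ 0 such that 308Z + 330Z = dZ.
(308, 330) = (22); d = 22

In the PID Z, (a, b) is generated by gcd(a, b). Compute gcd(330, 308) with the extended Euclidean algorithm, tracking rows (r, s, t) with s·330 + t·308 = r:
  row A: (330, 1, 0)   [1·330 + 0·308 = 330]
  row B: (308, 0, 1)   [0·330 + 1·308 = 308]
  330 = 1·308 + 22   → row C = row A − 1·row B = (22, 1, −1)   [check: 1·330 − 1·308 = 22]
  308 = 14·22 + 0   → remainder 0, stop. gcd = 22 (last nonzero row C).
So gcd(308, 330) = 22, with Bézout identity 1·330 − 1·308 = 22. Containment (⊇): the Bézout identity exhibits 22 as an element of (308, 330), giving (22) ⊆ (308, 330). Containment (⊆): since 22 | 308 and 22 | 330 (308 = 22·14, 330 = 22·15), every Z-linear combination of 308 and 330 is divisible by 22, so (308, 330) ⊆ (22). Therefore (308, 330) = (22), d = 22.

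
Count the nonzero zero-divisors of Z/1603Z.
In Z/1603Z each nonzero element is either a unit (gcd with 1603 is 1) or a zero-divisor (gcd > 1). The number of units is φ(1603): factorise 1603 = 7 · 229, so φ(1603) = (7 − 1) · (229 − 1) = 6 · 228 = 1368. The nonzero elements number 1603 − 1 = 1602. Hence the nonzero zero-divisors number 1602 − 1368 = 234.

Final answer: Z/1603Z has 234 nonzero zero-divisors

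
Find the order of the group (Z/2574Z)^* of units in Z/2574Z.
|(Z/2574Z)^*| = 720

(Z/2574Z)^* consists of the classes a with gcd(a, 2574) = 1, so its order is φ(2574). φ is multiplicative, with φ(p^e) = p^e − p^(e−1). Factorise 2574 = 2 · 3^2 · 11 · 13. Then
  φ(2574) = (2 − 1) · (3^2 − 3^1) · (11 − 1) · (13 − 1) = 1 · 6 · 10 · 12 = 720.
Thus |(Z/2574Z)^*| = 720.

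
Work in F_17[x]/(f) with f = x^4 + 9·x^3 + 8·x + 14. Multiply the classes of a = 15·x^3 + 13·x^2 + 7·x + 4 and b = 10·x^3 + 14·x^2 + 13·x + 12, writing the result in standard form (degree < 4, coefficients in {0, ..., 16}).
a · b ≡ x^3 + 10·x^2 + 13·x + 14 (mod f(x))

Multiply as integer polynomials: a · b = 150·x^6 + 340·x^5 + 447·x^4 + 487·x^3 + 303·x^2 + 136·x + 48. Reducing coefficients mod 17: a · b ≡ 14·x^6 + 5·x^4 + 11·x^3 + 14·x^2 + 14. Now divide by f(x) = x^4 + 9·x^3 + 8·x + 14 in F_17[x], eliminating the leading term at each step:
  leading term 14·x^6: subtract (14·x^2)·f(x) = 14·x^6 + 7·x^5 + 10·x^3 + 9·x^2, leaving 10·x^5 + 5·x^4 + x^3 + 5·x^2 + 14 (coefficients mod 17)
  leading term 10·x^5: subtract (10·x)·f(x) = 10·x^5 + 5·x^4 + 12·x^2 + 4·x, leaving x^3 + 10·x^2 + 13·x + 14 (coefficients mod 17)
The degree is now < 4, so this is the remainder. Hence a · b ≡ x^3 + 10·x^2 + 13·x + 14 in F_17[x]/(f).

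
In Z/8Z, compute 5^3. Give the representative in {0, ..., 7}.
Use repeated squaring. Binary(3) = 11. Walk through the bits of the exponent 3 left-to-right: at each bit after the leading one, square the running value, then multiply by 5 if the bit is 1 (always reducing mod 8):
  bit 1 = 1 (leading): start with 5.
  bit 2 = 1: square 5^2 = 25 ≡ 1; bit is 1, so multiply 1·5 = 5 (mod 8).
Final value: 5^3 ≡ 5 (mod 8).

Final answer: 5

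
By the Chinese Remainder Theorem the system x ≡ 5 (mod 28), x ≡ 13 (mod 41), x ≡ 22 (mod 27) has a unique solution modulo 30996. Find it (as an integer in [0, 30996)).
x ≡ 11821 (mod 30996); the representative in [0, 30996) is 11821

The moduli 28, 41, 27 are pairwise coprime, so by the CRT there is a unique solution mod 28·41·27 = 30996.
Solve by successive substitution. Start with x ≡ 5 (mod 28).
  Combine with x ≡ 13 (mod 41): write x = 5 + 28·t and require 5 + 28·t ≡ 13 (mod 41), i.e. 28·t ≡ 13 − 5 ≡ 8 (mod 41). Since 28^(−1) ≡ 22 (mod 41), t ≡ 22·8 ≡ 12 (mod 41). So x ≡ 5 + 28·12 = 341 (mod 1148).
  Combine with x ≡ 22 (mod 27): write x = 341 + 1148·t and require 341 + 1148·t ≡ 22 (mod 27), i.e. 1148·t ≡ 22 − 341 ≡ 5 (mod 27). Since 1148^(−1) ≡ 2 (mod 27) (1148 ≡ 14 (mod 27)), t ≡ 2·5 ≡ 10 (mod 27). So x ≡ 341 + 1148·10 = 11821 (mod 30996).
Unique solution in [0, 30996): x = 11821.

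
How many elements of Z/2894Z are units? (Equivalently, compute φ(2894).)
Z/2894Z has φ(2894) = 1446 units

An element a ∈ Z/2894Z is a unit iff gcd(a, 2894) = 1, so the number of units is φ(2894). φ is multiplicative, with φ(p^e) = p^e − p^(e−1). Factorise 2894 = 2 · 1447. Then
  φ(2894) = (2 − 1) · (1447 − 1) = 1 · 1446 = 1446.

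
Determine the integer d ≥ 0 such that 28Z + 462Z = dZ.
(28, 462) = (14); d = 14

In the PID Z, (a, b) is generated by gcd(a, b). Compute gcd(462, 28) with the extended Euclidean algorithm, tracking rows (r, s, t) with s·462 + t·28 = r:
  row A: (462, 1, 0)   [1·462 + 0·28 = 462]
  row B: (28, 0, 1)   [0·462 + 1·28 = 28]
  462 = 16·28 + 14   → row C = row A − 16·row B = (14, 1, −16)   [check: 1·462 − 16·28 = 14]
  28 = 2·14 + 0   → remainder 0, stop. gcd = 14 (last nonzero row C).
So gcd(28, 462) = 14, with Bézout identity 1·462 − 16·28 = 14. Containment (⊇): the Bézout identity exhibits 14 as an element of (28, 462), giving (14) ⊆ (28, 462). Containment (⊆): since 14 | 28 and 14 | 462 (28 = 14·2, 462 = 14·33), every Z-linear combination of 28 and 462 is divisible by 14, so (28, 462) ⊆ (14). Therefore (28, 462) = (14), d = 14.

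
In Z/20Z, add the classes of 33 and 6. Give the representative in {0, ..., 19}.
Reduce the summands first: 33 ≡ 13 (mod 20), so 33 + 6 ≡ 13 + 6 (mod 20). 13 + 6 = 19; 19 = 0·20 + 19, so (33 + 6) mod 20 = 19.

Final answer: 19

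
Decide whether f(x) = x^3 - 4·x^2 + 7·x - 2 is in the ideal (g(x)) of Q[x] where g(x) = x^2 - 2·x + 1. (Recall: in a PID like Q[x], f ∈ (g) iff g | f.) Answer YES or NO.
NO

In Q[x] the ideal (g) consists of all multiples of g, so f ∈ (g) iff g | f, i.e. iff the remainder of f on division by g is 0. Divide f by g (g is monic, so eliminate the leading term of the running remainder at each step):
  leading term x^3: subtract (x)·g(x) = x^3 - 2·x^2 + x, leaving -2·x^2 + 6·x - 2
  leading term -2·x^2: subtract (-2)·g(x) = -2·x^2 + 4·x - 2, leaving 2·x
The remainder r(x) = 2·x ≠ 0 (and deg r < deg g), so g ∤ f, i.e. f ∉ (g).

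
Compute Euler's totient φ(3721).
φ(3721) = 3660

φ is multiplicative, with φ(p^e) = p^e − p^(e−1). Factorise 3721 = 61^2. Then
  φ(3721) = (61^2 − 61^1) = 3660 = 3660.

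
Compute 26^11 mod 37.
10

Use repeated squaring. Binary(11) = 1011. Walk through the bits of the exponent 11 left-to-right: at each bit after the leading one, square the running value, then multiply by 26 if the bit is 1 (always reducing mod 37):
  bit 1 = 1 (leading): start with 26.
  bit 2 = 0: square 26^2 = 676 ≡ 10 (mod 37).
  bit 3 = 1: square 10^2 = 100 ≡ 26; bit is 1, so multiply 26·26 = 676 ≡ 10 (mod 37).
  bit 4 = 1: square 10^2 = 100 ≡ 26; bit is 1, so multiply 26·26 = 676 ≡ 10 (mod 37).
Final value: 26^11 ≡ 10 (mod 37).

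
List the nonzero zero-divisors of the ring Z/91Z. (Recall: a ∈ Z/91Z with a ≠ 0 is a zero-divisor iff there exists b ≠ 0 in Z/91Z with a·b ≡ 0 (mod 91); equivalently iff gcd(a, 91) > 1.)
An element a ∈ Z/91Z (with a ≠ 0) is a zero-divisor iff gcd(a, 91) > 1 (because a is a unit precisely when gcd(a, n) = 1, and in Z/nZ every nonzero, non-unit element is a zero-divisor). Scan a = 1, ..., 90 and keep those with gcd(a, 91) > 1:
  gcd(7, 91) = 7, gcd(13, 91) = 13, gcd(14, 91) = 7, gcd(21, 91) = 7, gcd(26, 91) = 13, gcd(28, 91) = 7, gcd(35, 91) = 7, gcd(39, 91) = 13, gcd(42, 91) = 7, gcd(49, 91) = 7, gcd(52, 91) = 13, gcd(56, 91) = 7, gcd(63, 91) = 7, gcd(65, 91) = 13, gcd(70, 91) = 7, gcd(77, 91) = 7, gcd(78, 91) = 13, gcd(84, 91) = 7.
All other a ∈ {1, ..., 90} have gcd(a, 91) = 1 and are units. So the nonzero zero-divisors are exactly the 18 values of a appearing in this scan.

Final answer: nonzero zero-divisors of Z/91Z = {7, 13, 14, 21, 26, 28, 35, 39, 42, 49, 52, 56, 63, 65, 70, 77, 78, 84}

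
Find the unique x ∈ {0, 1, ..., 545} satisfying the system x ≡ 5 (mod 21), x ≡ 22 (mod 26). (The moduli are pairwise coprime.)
The moduli 21, 26 are pairwise coprime, so by the CRT there is a unique solution mod 21·26 = 546.
Solve by successive substitution. Start with x ≡ 5 (mod 21).
  Combine with x ≡ 22 (mod 26): write x = 5 + 21·t and require 5 + 21·t ≡ 22 (mod 26), i.e. 21·t ≡ 22 − 5 ≡ 17 (mod 26). Since 21^(−1) ≡ 5 (mod 26), t ≡ 5·17 ≡ 7 (mod 26). So x ≡ 5 + 21·7 = 152 (mod 546).
Unique solution in [0, 546): x = 152.

Final answer: x ≡ 152 (mod 546); the representative in [0, 546) is 152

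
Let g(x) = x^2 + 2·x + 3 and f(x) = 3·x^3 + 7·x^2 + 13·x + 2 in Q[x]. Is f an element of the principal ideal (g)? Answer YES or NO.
In Q[x] the ideal (g) consists of all multiples of g, so f ∈ (g) iff g | f, i.e. iff the remainder of f on division by g is 0. Divide f by g (g is monic, so eliminate the leading term of the running remainder at each step):
  leading term 3·x^3: subtract (3·x)·g(x) = 3·x^3 + 6·x^2 + 9·x, leaving x^2 + 4·x + 2
  leading term x^2: subtract (1)·g(x) = x^2 + 2·x + 3, leaving 2·x - 1
The remainder r(x) = 2·x - 1 ≠ 0 (and deg r < deg g), so g ∤ f, i.e. f ∉ (g).

Final answer: NO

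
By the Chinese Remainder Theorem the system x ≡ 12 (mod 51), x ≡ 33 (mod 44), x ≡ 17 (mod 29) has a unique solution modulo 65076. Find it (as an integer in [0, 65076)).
x ≡ 11385 (mod 65076); the representative in [0, 65076) is 11385

The moduli 51, 44, 29 are pairwise coprime, so by the CRT there is a unique solution mod 51·44·29 = 65076.
Solve by successive substitution. Start with x ≡ 12 (mod 51).
  Combine with x ≡ 33 (mod 44): write x = 12 + 51·t and require 12 + 51·t ≡ 33 (mod 44), i.e. 51·t ≡ 33 − 12 ≡ 21 (mod 44). Since 51^(−1) ≡ 19 (mod 44) (51 ≡ 7 (mod 44)), t ≡ 19·21 ≡ 3 (mod 44). So x ≡ 12 + 51·3 = 165 (mod 2244).
  Combine with x ≡ 17 (mod 29): write x = 165 + 2244·t and require 165 + 2244·t ≡ 17 (mod 29), i.e. 2244·t ≡ 17 − 165 ≡ 26 (mod 29). Since 2244^(−1) ≡ 8 (mod 29) (2244 ≡ 11 (mod 29)), t ≡ 8·26 ≡ 5 (mod 29). So x ≡ 165 + 2244·5 = 11385 (mod 65076).
Unique solution in [0, 65076): x = 11385.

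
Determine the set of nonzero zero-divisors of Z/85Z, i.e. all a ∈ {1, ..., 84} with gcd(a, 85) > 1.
nonzero zero-divisors of Z/85Z = {5, 10, 15, 17, 20, 25, 30, 34, 35, 40, 45, 50, 51, 55, 60, 65, 68, 70, 75, 80}

An element a ∈ Z/85Z (with a ≠ 0) is a zero-divisor iff gcd(a, 85) > 1 (because a is a unit precisely when gcd(a, n) = 1, and in Z/nZ every nonzero, non-unit element is a zero-divisor). Scan a = 1, ..., 84 and keep those with gcd(a, 85) > 1:
  gcd(5, 85) = 5, gcd(10, 85) = 5, gcd(15, 85) = 5, gcd(17, 85) = 17, gcd(20, 85) = 5, gcd(25, 85) = 5, gcd(30, 85) = 5, gcd(34, 85) = 17, gcd(35, 85) = 5, gcd(40, 85) = 5, gcd(45, 85) = 5, gcd(50, 85) = 5, gcd(51, 85) = 17, gcd(55, 85) = 5, gcd(60, 85) = 5, gcd(65, 85) = 5, gcd(68, 85) = 17, gcd(70, 85) = 5, gcd(75, 85) = 5, gcd(80, 85) = 5.
All other a ∈ {1, ..., 84} have gcd(a, 85) = 1 and are units. So the nonzero zero-divisors are exactly the 20 values of a appearing in this scan.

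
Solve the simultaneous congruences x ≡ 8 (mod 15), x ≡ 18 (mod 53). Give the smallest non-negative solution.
The moduli 15, 53 are pairwise coprime, so by the CRT there is a unique solution mod 15·53 = 795.
Solve by successive substitution. Start with x ≡ 8 (mod 15).
  Combine with x ≡ 18 (mod 53): write x = 8 + 15·t and require 8 + 15·t ≡ 18 (mod 53), i.e. 15·t ≡ 18 − 8 ≡ 10 (mod 53). Since 15^(−1) ≡ 46 (mod 53), t ≡ 46·10 ≡ 36 (mod 53). So x ≡ 8 + 15·36 = 548 (mod 795).
Unique solution in [0, 795): x = 548.

Final answer: x ≡ 548 (mod 795); the representative in [0, 795) is 548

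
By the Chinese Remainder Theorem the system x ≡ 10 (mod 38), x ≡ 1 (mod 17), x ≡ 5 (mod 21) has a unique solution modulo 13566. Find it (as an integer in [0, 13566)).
x ≡ 7838 (mod 13566); the representative in [0, 13566) is 7838

The moduli 38, 17, 21 are pairwise coprime, so by the CRT there is a unique solution mod 38·17·21 = 13566.
Solve by successive substitution. Start with x ≡ 10 (mod 38).
  Combine with x ≡ 1 (mod 17): write x = 10 + 38·t and require 10 + 38·t ≡ 1 (mod 17), i.e. 38·t ≡ 1 − 10 ≡ 8 (mod 17). Since 38^(−1) ≡ 13 (mod 17) (38 ≡ 4 (mod 17)), t ≡ 13·8 ≡ 2 (mod 17). So x ≡ 10 + 38·2 = 86 (mod 646).
  Combine with x ≡ 5 (mod 21): write x = 86 + 646·t and require 86 + 646·t ≡ 5 (mod 21), i.e. 646·t ≡ 5 − 86 ≡ 3 (mod 21). Since 646^(−1) ≡ 4 (mod 21) (646 ≡ 16 (mod 21)), t ≡ 4·3 ≡ 12 (mod 21). So x ≡ 86 + 646·12 = 7838 (mod 13566).
Unique solution in [0, 13566): x = 7838.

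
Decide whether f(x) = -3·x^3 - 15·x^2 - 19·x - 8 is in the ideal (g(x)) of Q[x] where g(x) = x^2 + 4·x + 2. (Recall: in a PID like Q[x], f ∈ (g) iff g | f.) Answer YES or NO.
NO

In Q[x] the ideal (g) consists of all multiples of g, so f ∈ (g) iff g | f, i.e. iff the remainder of f on division by g is 0. Divide f by g (g is monic, so eliminate the leading term of the running remainder at each step):
  leading term -3·x^3: subtract (-3·x)·g(x) = -3·x^3 - 12·x^2 - 6·x, leaving -3·x^2 - 13·x - 8
  leading term -3·x^2: subtract (-3)·g(x) = -3·x^2 - 12·x - 6, leaving -x - 2
The remainder r(x) = -x - 2 ≠ 0 (and deg r < deg g), so g ∤ f, i.e. f ∉ (g).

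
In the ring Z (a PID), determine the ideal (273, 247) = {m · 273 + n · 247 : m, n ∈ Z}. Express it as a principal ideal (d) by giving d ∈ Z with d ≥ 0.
(273, 247) = (13); d = 13

In the PID Z, (a, b) is generated by gcd(a, b). Compute gcd(273, 247) with the extended Euclidean algorithm, tracking rows (r, s, t) with s·273 + t·247 = r:
  row A: (273, 1, 0)   [1·273 + 0·247 = 273]
  row B: (247, 0, 1)   [0·273 + 1·247 = 247]
  273 = 1·247 + 26   → row C = row A − 1·row B = (26, 1, −1)   [check: 1·273 − 1·247 = 26]
  247 = 9·26 + 13   → row D = row B − 9·row C = (13, −9, 10)   [check: −9·273 + 10·247 = 13]
  26 = 2·13 + 0   → remainder 0, stop. gcd = 13 (last nonzero row D).
So gcd(273, 247) = 13, with Bézout identity −9·273 + 10·247 = 13. Containment (⊇): the Bézout identity exhibits 13 as an element of (273, 247), giving (13) ⊆ (273, 247). Containment (⊆): since 13 | 273 and 13 | 247 (273 = 13·21, 247 = 13·19), every Z-linear combination of 273 and 247 is divisible by 13, so (273, 247) ⊆ (13). Therefore (273, 247) = (13), d = 13.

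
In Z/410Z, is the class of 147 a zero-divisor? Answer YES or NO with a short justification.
gcd(147, 410) = 1, so 147 is a unit in Z/410Z (it has a multiplicative inverse). A unit cannot be a zero-divisor: if 147·b ≡ 0 then multiplying both sides by 147^(−1) gives b ≡ 0. So 147 is not a zero-divisor.

Final answer: NO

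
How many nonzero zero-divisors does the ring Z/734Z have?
In Z/734Z each nonzero element is either a unit (gcd with 734 is 1) or a zero-divisor (gcd > 1). The number of units is φ(734): factorise 734 = 2 · 367, so φ(734) = (2 − 1) · (367 − 1) = 1 · 366 = 366. The nonzero elements number 734 − 1 = 733. Hence the nonzero zero-divisors number 733 − 366 = 367.

Final answer: Z/734Z has 367 nonzero zero-divisors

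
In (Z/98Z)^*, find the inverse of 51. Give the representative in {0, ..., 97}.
Apply the extended Euclidean algorithm to (98, 51), tracking rows (r, s, t) with s·98 + t·51 = r. Each division r_prev = q·r_cur + r_new produces the new row as (previous row) − q·(current row):
  row A: (98, 1, 0)   [1·98 + 0·51 = 98]
  row B: (51, 0, 1)   [0·98 + 1·51 = 51]
  98 = 1·51 + 47   → row C = row A − 1·row B = (47, 1, −1)   [check: 1·98 − 1·51 = 47]
  51 = 1·47 + 4   → row D = row B − 1·row C = (4, −1, 2)   [check: −1·98 + 2·51 = 4]
  47 = 11·4 + 3   → row E = row C − 11·row D = (3, 12, −23)   [check: 12·98 − 23·51 = 3]
  4 = 1·3 + 1   → row F = row D − 1·row E = (1, −13, 25)   [check: −13·98 + 25·51 = 1]
  3 = 3·1 + 0   → remainder 0, stop. gcd = 1 (last nonzero row F).
The gcd is 1, so 51 is invertible mod 98. The last nonzero row gives −13·98 + 25·51 = 1, so t = 25. So 51^(−1) ≡ 25 (mod 98). Verify: 51 · 25 = 1275 ≡ 1 (mod 98). ✓

Final answer: 51^(−1) ≡ 25 (mod 98)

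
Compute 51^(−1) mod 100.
Apply the extended Euclidean algorithm to (100, 51), tracking rows (r, s, t) with s·100 + t·51 = r. Each division r_prev = q·r_cur + r_new produces the new row as (previous row) − q·(current row):
  row A: (100, 1, 0)   [1·100 + 0·51 = 100]
  row B: (51, 0, 1)   [0·100 + 1·51 = 51]
  100 = 1·51 + 49   → row C = row A − 1·row B = (49, 1, −1)   [check: 1·100 − 1·51 = 49]
  51 = 1·49 + 2   → row D = row B − 1·row C = (2, −1, 2)   [check: −1·100 + 2·51 = 2]
  49 = 24·2 + 1   → row E = row C − 24·row D = (1, 25, −49)   [check: 25·100 − 49·51 = 1]
  2 = 2·1 + 0   → remainder 0, stop. gcd = 1 (last nonzero row E).
The gcd is 1, so 51 is invertible mod 100. The last nonzero row gives 25·100 − 49·51 = 1, so t = −49. So 51^(−1) ≡ −49 ≡ 51 (mod 100). Verify: 51 · 51 = 2601 ≡ 1 (mod 100). ✓

Final answer: 51^(−1) ≡ 51 (mod 100)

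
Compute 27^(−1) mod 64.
27^(−1) ≡ 19 (mod 64)

Apply the extended Euclidean algorithm to (64, 27), tracking rows (r, s, t) with s·64 + t·27 = r. Each division r_prev = q·r_cur + r_new produces the new row as (previous row) − q·(current row):
  row A: (64, 1, 0)   [1·64 + 0·27 = 64]
  row B: (27, 0, 1)   [0·64 + 1·27 = 27]
  64 = 2·27 + 10   → row C = row A − 2·row B = (10, 1, −2)   [check: 1·64 − 2·27 = 10]
  27 = 2·10 + 7   → row D = row B − 2·row C = (7, −2, 5)   [check: −2·64 + 5·27 = 7]
  10 = 1·7 + 3   → row E = row C − 1·row D = (3, 3, −7)   [check: 3·64 − 7·27 = 3]
  7 = 2·3 + 1   → row F = row D − 2·row E = (1, −8, 19)   [check: −8·64 + 19·27 = 1]
  3 = 3·1 + 0   → remainder 0, stop. gcd = 1 (last nonzero row F).
The gcd is 1, so 27 is invertible mod 64. The last nonzero row gives −8·64 + 19·27 = 1, so t = 19. So 27^(−1) ≡ 19 (mod 64). Verify: 27 · 19 = 513 ≡ 1 (mod 64). ✓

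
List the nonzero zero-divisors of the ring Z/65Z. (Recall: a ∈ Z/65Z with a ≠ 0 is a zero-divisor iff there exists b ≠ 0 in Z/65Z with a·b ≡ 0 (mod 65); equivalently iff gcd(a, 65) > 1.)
An element a ∈ Z/65Z (with a ≠ 0) is a zero-divisor iff gcd(a, 65) > 1 (because a is a unit precisely when gcd(a, n) = 1, and in Z/nZ every nonzero, non-unit element is a zero-divisor). Scan a = 1, ..., 64 and keep those with gcd(a, 65) > 1:
  gcd(5, 65) = 5, gcd(10, 65) = 5, gcd(13, 65) = 13, gcd(15, 65) = 5, gcd(20, 65) = 5, gcd(25, 65) = 5, gcd(26, 65) = 13, gcd(30, 65) = 5, gcd(35, 65) = 5, gcd(39, 65) = 13, gcd(40, 65) = 5, gcd(45, 65) = 5, gcd(50, 65) = 5, gcd(52, 65) = 13, gcd(55, 65) = 5, gcd(60, 65) = 5.
All other a ∈ {1, ..., 64} have gcd(a, 65) = 1 and are units. So the nonzero zero-divisors are exactly the 16 values of a appearing in this scan.

Final answer: nonzero zero-divisors of Z/65Z = {5, 10, 13, 15, 20, 25, 26, 30, 35, 39, 40, 45, 50, 52, 55, 60}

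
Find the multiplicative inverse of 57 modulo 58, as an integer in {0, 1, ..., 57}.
Apply the extended Euclidean algorithm to (58, 57), tracking rows (r, s, t) with s·58 + t·57 = r. Each division r_prev = q·r_cur + r_new produces the new row as (previous row) − q·(current row):
  row A: (58, 1, 0)   [1·58 + 0·57 = 58]
  row B: (57, 0, 1)   [0·58 + 1·57 = 57]
  58 = 1·57 + 1   → row C = row A − 1·row B = (1, 1, −1)   [check: 1·58 − 1·57 = 1]
  57 = 57·1 + 0   → remainder 0, stop. gcd = 1 (last nonzero row C).
The gcd is 1, so 57 is invertible mod 58. The last nonzero row gives 1·58 − 1·57 = 1, so t = −1. So 57^(−1) ≡ −1 ≡ 57 (mod 58). Verify: 57 · 57 = 3249 ≡ 1 (mod 58). ✓

Final answer: 57^(−1) ≡ 57 (mod 58)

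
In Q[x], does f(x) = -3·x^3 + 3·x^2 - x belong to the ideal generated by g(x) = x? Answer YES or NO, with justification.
YES

In Q[x] the ideal (g) consists of all multiples of g, so f ∈ (g) iff g | f, i.e. iff the remainder of f on division by g is 0. Divide f by g (g is monic, so eliminate the leading term of the running remainder at each step):
  leading term -3·x^3: subtract (-3·x^2)·g(x) = -3·x^3, leaving 3·x^2 - x
  leading term 3·x^2: subtract (3·x)·g(x) = 3·x^2, leaving -x
  leading term -x: subtract (-1)·g(x) = -x, leaving 0
The remainder is 0, so f(x) = g(x) · h(x) with h(x) = -3·x^2 + 3·x - 1. Hence g | f, i.e. f ∈ (g).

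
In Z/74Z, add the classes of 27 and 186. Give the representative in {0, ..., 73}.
Reduce the summands first: 186 ≡ 38 (mod 74), so 27 + 186 ≡ 27 + 38 (mod 74). 27 + 38 = 65; 65 = 0·74 + 65, so (27 + 186) mod 74 = 65.

Final answer: 65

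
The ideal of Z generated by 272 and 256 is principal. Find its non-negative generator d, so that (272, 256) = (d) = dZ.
(272, 256) = (16); d = 16

In the PID Z, (a, b) is generated by gcd(a, b). Compute gcd(272, 256) with the extended Euclidean algorithm, tracking rows (r, s, t) with s·272 + t·256 = r:
  row A: (272, 1, 0)   [1·272 + 0·256 = 272]
  row B: (256, 0, 1)   [0·272 + 1·256 = 256]
  272 = 1·256 + 16   → row C = row A − 1·row B = (16, 1, −1)   [check: 1·272 − 1·256 = 16]
  256 = 16·16 + 0   → remainder 0, stop. gcd = 16 (last nonzero row C).
So gcd(272, 256) = 16, with Bézout identity 1·272 − 1·256 = 16. Containment (⊇): the Bézout identity exhibits 16 as an element of (272, 256), giving (16) ⊆ (272, 256). Containment (⊆): since 16 | 272 and 16 | 256 (272 = 16·17, 256 = 16·16), every Z-linear combination of 272 and 256 is divisible by 16, so (272, 256) ⊆ (16). Therefore (272, 256) = (16), d = 16.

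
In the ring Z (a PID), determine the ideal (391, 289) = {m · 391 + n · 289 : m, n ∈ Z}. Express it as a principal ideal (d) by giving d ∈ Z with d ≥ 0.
In the PID Z, (a, b) is generated by gcd(a, b). Compute gcd(391, 289) with the extended Euclidean algorithm, tracking rows (r, s, t) with s·391 + t·289 = r:
  row A: (391, 1, 0)   [1·391 + 0·289 = 391]
  row B: (289, 0, 1)   [0·391 + 1·289 = 289]
  391 = 1·289 + 102   → row C = row A − 1·row B = (102, 1, −1)   [check: 1·391 − 1·289 = 102]
  289 = 2·102 + 85   → row D = row B − 2·row C = (85, −2, 3)   [check: −2·391 + 3·289 = 85]
  102 = 1·85 + 17   → row E = row C − 1·row D = (17, 3, −4)   [check: 3·391 − 4·289 = 17]
  85 = 5·17 + 0   → remainder 0, stop. gcd = 17 (last nonzero row E).
So gcd(391, 289) = 17, with Bézout identity 3·391 − 4·289 = 17. Containment (⊇): the Bézout identity exhibits 17 as an element of (391, 289), giving (17) ⊆ (391, 289). Containment (⊆): since 17 | 391 and 17 | 289 (391 = 17·23, 289 = 17·17), every Z-linear combination of 391 and 289 is divisible by 17, so (391, 289) ⊆ (17). Therefore (391, 289) = (17), d = 17.

Final answer: (391, 289) = (17); d = 17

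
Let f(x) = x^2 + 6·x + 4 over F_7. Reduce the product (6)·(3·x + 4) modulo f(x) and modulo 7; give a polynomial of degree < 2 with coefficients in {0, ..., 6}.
a · b ≡ 4·x + 3 (mod f(x))

Multiply as integer polynomials: a · b = 18·x + 24. Reducing coefficients mod 7: a · b ≡ 4·x + 3. This already has degree < 2, so no reduction by f is needed. Hence a · b ≡ 4·x + 3 in F_7[x]/(f).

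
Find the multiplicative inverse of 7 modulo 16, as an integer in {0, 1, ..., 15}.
7^(−1) ≡ 7 (mod 16)

Apply the extended Euclidean algorithm to (16, 7), tracking rows (r, s, t) with s·16 + t·7 = r. Each division r_prev = q·r_cur + r_new produces the new row as (previous row) − q·(current row):
  row A: (16, 1, 0)   [1·16 + 0·7 = 16]
  row B: (7, 0, 1)   [0·16 + 1·7 = 7]
  16 = 2·7 + 2   → row C = row A − 2·row B = (2, 1, −2)   [check: 1·16 − 2·7 = 2]
  7 = 3·2 + 1   → row D = row B − 3·row C = (1, −3, 7)   [check: −3·16 + 7·7 = 1]
  2 = 2·1 + 0   → remainder 0, stop. gcd = 1 (last nonzero row D).
The gcd is 1, so 7 is invertible mod 16. The last nonzero row gives −3·16 + 7·7 = 1, so t = 7. So 7^(−1) ≡ 7 (mod 16). Verify: 7 · 7 = 49 ≡ 1 (mod 16). ✓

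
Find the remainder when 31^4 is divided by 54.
Use repeated squaring. Binary(4) = 100. Walk through the bits of the exponent 4 left-to-right: at each bit after the leading one, square the running value, then multiply by 31 if the bit is 1 (always reducing mod 54):
  bit 1 = 1 (leading): start with 31.
  bit 2 = 0: square 31^2 = 961 ≡ 43 (mod 54).
  bit 3 = 0: square 43^2 = 1849 ≡ 13 (mod 54).
Final value: 31^4 ≡ 13 (mod 54).

Final answer: 13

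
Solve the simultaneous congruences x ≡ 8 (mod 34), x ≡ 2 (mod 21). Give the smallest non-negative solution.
The moduli 34, 21 are pairwise coprime, so by the CRT there is a unique solution mod 34·21 = 714.
Solve by successive substitution. Start with x ≡ 8 (mod 34).
  Combine with x ≡ 2 (mod 21): write x = 8 + 34·t and require 8 + 34·t ≡ 2 (mod 21), i.e. 34·t ≡ 2 − 8 ≡ 15 (mod 21). Since 34^(−1) ≡ 13 (mod 21) (34 ≡ 13 (mod 21)), t ≡ 13·15 ≡ 6 (mod 21). So x ≡ 8 + 34·6 = 212 (mod 714).
Unique solution in [0, 714): x = 212.

Final answer: x ≡ 212 (mod 714); the representative in [0, 714) is 212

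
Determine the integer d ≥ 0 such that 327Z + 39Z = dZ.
(327, 39) = (3); d = 3

In the PID Z, (a, b) is generated by gcd(a, b). Compute gcd(327, 39) with the extended Euclidean algorithm, tracking rows (r, s, t) with s·327 + t·39 = r:
  row A: (327, 1, 0)   [1·327 + 0·39 = 327]
  row B: (39, 0, 1)   [0·327 + 1·39 = 39]
  327 = 8·39 + 15   → row C = row A − 8·row B = (15, 1, −8)   [check: 1·327 − 8·39 = 15]
  39 = 2·15 + 9   → row D = row B − 2·row C = (9, −2, 17)   [check: −2·327 + 17·39 = 9]
  15 = 1·9 + 6   → row E = row C − 1·row D = (6, 3, −25)   [check: 3·327 − 25·39 = 6]
  9 = 1·6 + 3   → row F = row D − 1·row E = (3, −5, 42)   [check: −5·327 + 42·39 = 3]
  6 = 2·3 + 0   → remainder 0, stop. gcd = 3 (last nonzero row F).
So gcd(327, 39) = 3, with Bézout identity −5·327 + 42·39 = 3. Containment (⊇): the Bézout identity exhibits 3 as an element of (327, 39), giving (3) ⊆ (327, 39). Containment (⊆): since 3 | 327 and 3 | 39 (327 = 3·109, 39 = 3·13), every Z-linear combination of 327 and 39 is divisible by 3, so (327, 39) ⊆ (3). Therefore (327, 39) = (3), d = 3.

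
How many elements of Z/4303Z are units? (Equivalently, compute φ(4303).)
Z/4303Z has φ(4303) = 3960 units

An element a ∈ Z/4303Z is a unit iff gcd(a, 4303) = 1, so the number of units is φ(4303). φ is multiplicative, with φ(p^e) = p^e − p^(e−1). Factorise 4303 = 13 · 331. Then
  φ(4303) = (13 − 1) · (331 − 1) = 12 · 330 = 3960.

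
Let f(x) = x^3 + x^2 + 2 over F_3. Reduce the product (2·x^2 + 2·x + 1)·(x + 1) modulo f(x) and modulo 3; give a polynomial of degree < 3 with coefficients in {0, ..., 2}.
Multiply as integer polynomials: a · b = 2·x^3 + 4·x^2 + 3·x + 1. Reducing coefficients mod 3: a · b ≡ 2·x^3 + x^2 + 1. Now divide by f(x) = x^3 + x^2 + 2 in F_3[x], eliminating the leading term at each step:
  leading term 2·x^3: subtract (2)·f(x) = 2·x^3 + 2·x^2 + 1, leaving 2·x^2 (coefficients mod 3)
The degree is now < 3, so this is the remainder. Hence a · b ≡ 2·x^2 in F_3[x]/(f).

Final answer: a · b ≡ 2·x^2 (mod f(x))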